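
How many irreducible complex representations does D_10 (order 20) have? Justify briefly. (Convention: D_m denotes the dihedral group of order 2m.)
8

Argument: The number of irreducible complex representations of a finite group equals its number of conjugacy classes. D_10 has 8 conjugacy classes (n/2 + 3 for n even), so D_10 (order 20) has exactly 8 irreducible complex representations.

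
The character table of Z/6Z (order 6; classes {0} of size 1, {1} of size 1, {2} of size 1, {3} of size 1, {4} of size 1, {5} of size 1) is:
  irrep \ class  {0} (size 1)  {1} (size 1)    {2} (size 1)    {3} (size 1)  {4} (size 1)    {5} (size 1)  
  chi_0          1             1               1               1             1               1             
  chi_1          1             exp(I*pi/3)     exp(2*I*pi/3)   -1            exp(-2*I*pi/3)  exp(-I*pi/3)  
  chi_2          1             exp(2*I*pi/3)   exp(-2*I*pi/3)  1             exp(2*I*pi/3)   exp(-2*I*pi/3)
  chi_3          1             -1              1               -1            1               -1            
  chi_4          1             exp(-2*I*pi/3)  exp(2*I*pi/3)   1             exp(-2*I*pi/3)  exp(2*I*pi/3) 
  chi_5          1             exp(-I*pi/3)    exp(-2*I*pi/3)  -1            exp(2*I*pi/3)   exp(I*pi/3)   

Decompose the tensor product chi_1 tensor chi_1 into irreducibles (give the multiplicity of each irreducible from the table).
chi_1 tensor chi_1 = chi_2 (all other irreducibles have multiplicity 0).

Reasoning: The character of a tensor product is the pointwise product (chi_1 * chi_1)(C) = chi_1(C) * chi_1(C):
  {0}: (1)*(1), {1}: (exp(I*pi/3))*(exp(I*pi/3)), {2}: (exp(2*I*pi/3))*(exp(2*I*pi/3)), {3}: (-1)*(-1), {4}: (exp(-2*I*pi/3))*(exp(-2*I*pi/3)), {5}: (exp(-I*pi/3))*(exp(-I*pi/3))
so (chi_1 * chi_1) takes values
  {0} -> 1, {1} -> exp(2*I*pi/3), {2} -> exp(-2*I*pi/3), {3} -> 1, {4} -> exp(2*I*pi/3), {5} -> exp(-2*I*pi/3).
Now take the inner product of this character with each irreducible chi from the table, <chi_1*chi_1, chi> = (1/6) sum_C |C| (chi_1*chi_1)(C) conj(chi(C)):
  <chi_1*chi_1, chi_0> = (1/6)[1*(1)*conj(1) + 1*(exp(2*I*pi/3))*conj(1) + 1*(exp(-2*I*pi/3))*conj(1) + 1*(1)*conj(1) + 1*(exp(2*I*pi/3))*conj(1) + 1*(exp(-2*I*pi/3))*conj(1)]
      = (1/6)[(1) + (exp(2*I*pi/3)) + (exp(-2*I*pi/3)) + (1) + (exp(2*I*pi/3)) + (exp(-2*I*pi/3))] = 0/6 = 0
  <chi_1*chi_1, chi_1> = (1/6)[1*(1)*conj(1) + 1*(exp(2*I*pi/3))*conj(exp(I*pi/3)) + 1*(exp(-2*I*pi/3))*conj(exp(2*I*pi/3)) + 1*(1)*conj(-1) + 1*(exp(2*I*pi/3))*conj(exp(-2*I*pi/3)) + 1*(exp(-2*I*pi/3))*conj(exp(-I*pi/3))]
      = (1/6)[(1) + (exp(I*pi/3)) + (exp(2*I*pi/3)) + (-1) + (exp(-2*I*pi/3)) + (exp(-I*pi/3))] = 0/6 = 0
  <chi_1*chi_1, chi_2> = (1/6)[1*(1)*conj(1) + 1*(exp(2*I*pi/3))*conj(exp(2*I*pi/3)) + 1*(exp(-2*I*pi/3))*conj(exp(-2*I*pi/3)) + 1*(1)*conj(1) + 1*(exp(2*I*pi/3))*conj(exp(2*I*pi/3)) + 1*(exp(-2*I*pi/3))*conj(exp(-2*I*pi/3))]
      = (1/6)[(1) + (1) + (1) + (1) + (1) + (1)] = 6/6 = 1
  <chi_1*chi_1, chi_3> = (1/6)[1*(1)*conj(1) + 1*(exp(2*I*pi/3))*conj(-1) + 1*(exp(-2*I*pi/3))*conj(1) + 1*(1)*conj(-1) + 1*(exp(2*I*pi/3))*conj(1) + 1*(exp(-2*I*pi/3))*conj(-1)]
      = (1/6)[(1) + (-exp(2*I*pi/3)) + (exp(-2*I*pi/3)) + (-1) + (exp(2*I*pi/3)) + (-exp(-2*I*pi/3))] = 0/6 = 0
  <chi_1*chi_1, chi_4> = (1/6)[1*(1)*conj(1) + 1*(exp(2*I*pi/3))*conj(exp(-2*I*pi/3)) + 1*(exp(-2*I*pi/3))*conj(exp(2*I*pi/3)) + 1*(1)*conj(1) + 1*(exp(2*I*pi/3))*conj(exp(-2*I*pi/3)) + 1*(exp(-2*I*pi/3))*conj(exp(2*I*pi/3))]
      = (1/6)[(1) + (exp(-2*I*pi/3)) + (exp(2*I*pi/3)) + (1) + (exp(-2*I*pi/3)) + (exp(2*I*pi/3))] = 0/6 = 0
  <chi_1*chi_1, chi_5> = (1/6)[1*(1)*conj(1) + 1*(exp(2*I*pi/3))*conj(exp(-I*pi/3)) + 1*(exp(-2*I*pi/3))*conj(exp(-2*I*pi/3)) + 1*(1)*conj(-1) + 1*(exp(2*I*pi/3))*conj(exp(2*I*pi/3)) + 1*(exp(-2*I*pi/3))*conj(exp(I*pi/3))]
      = (1/6)[(1) + (-1) + (1) + (-1) + (1) + (-1)] = 0/6 = 0
(Exp terms are combined using exp(i*s)*conj(exp(i*t)) = exp(i*(s-t)), and sums of them are collapsed using the identity that for every m > 1 the m distinct m-th roots of unity sum to 0, e.g. 1 + exp(2*I*pi/3) + exp(-2*I*pi/3) = 0.)
Hence the multiplicities are chi_2: 1. Dimension check: dim(chi_1)*dim(chi_1) = 1*1 = 1 and sum (mult * dim) = 1*1 = 1.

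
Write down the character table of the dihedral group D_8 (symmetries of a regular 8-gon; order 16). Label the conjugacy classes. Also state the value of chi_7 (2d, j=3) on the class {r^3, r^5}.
Conjugacy classes: {e} of size 1, {r^4} of size 1, {r^1, r^7} of size 2, {r^2, r^6} of size 2, {r^3, r^5} of size 2, {s, sr^2, ...} of size 4, {sr, sr^3, ...} of size 4.
Character table:
  irrep \ class              {e} (size 1)  {r^4} (size 1)  {r^1, r^7} (size 2)  {r^2, r^6} (size 2)  {r^3, r^5} (size 2)  {s, sr^2, ...} (size 4)  {sr, sr^3, ...} (size 4)
  chi_1 (triv)               1             1               1                    1                    1                    1                        1                       
  chi_2 (sign: r->1, s->-1)  1             1               1                    1                    1                    -1                       -1                      
  chi_3 (r->-1, s->1)        1             1               -1                   1                    -1                   1                        -1                      
  chi_4 (r->-1, s->-1)       1             1               -1                   1                    -1                   -1                       1                       
  chi_5 (2d, j=1)            2             -2              sqrt(2)              0                    -sqrt(2)             0                        0                       
  chi_6 (2d, j=2)            2             2               0                    -2                   0                    0                        0                       
  chi_7 (2d, j=3)            2             -2              -sqrt(2)             0                    sqrt(2)              0                        0                       

Spot check: chi_7 (2d, j=3) on {r^3, r^5} = sqrt(2).

Solution. D_8 has order 2*8 = 16 with 7 conjugacy classes, hence 7 irreducibles. Sum of squared dims 1 + 1 + 1 + 1 + 4 + 4 + 4 = 16 = |G|. Linear characters come from the abelianisation; the 2-dimensional irreps have character r^k -> 2*cos(2*pi*j*k/8), reflections -> 0.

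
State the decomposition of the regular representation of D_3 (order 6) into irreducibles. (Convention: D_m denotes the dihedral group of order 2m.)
Each irreducible V_i of dimension d_i appears with multiplicity d_i, i.e. rho_reg = (direct sum over all irreducibles V_i) d_i V_i. The irreducible dimensions for D_3 are 1, 1, 2: 2 irreducibles of dimension 1, each with multiplicity 1; 1 irreducible of dimension 2, with multiplicity 2. Total dimension 2*1*1 + 1*2*2 = 6 = |G|.

Proof sketch: General theorem: in the regular representation of a finite group G, each irreducible appears with multiplicity equal to its dimension. Check: dim(rho_reg) = sum d_i^2 = 1 + 1 + 4 = 6 = |G|.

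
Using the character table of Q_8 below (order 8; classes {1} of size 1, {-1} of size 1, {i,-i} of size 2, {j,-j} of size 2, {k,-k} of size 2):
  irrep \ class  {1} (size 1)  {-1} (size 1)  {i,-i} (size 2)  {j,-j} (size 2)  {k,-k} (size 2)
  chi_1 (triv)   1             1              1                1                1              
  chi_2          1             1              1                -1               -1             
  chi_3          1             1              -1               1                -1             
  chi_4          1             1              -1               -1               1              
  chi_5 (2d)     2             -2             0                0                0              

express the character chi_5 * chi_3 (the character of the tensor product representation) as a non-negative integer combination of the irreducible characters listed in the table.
chi_5 tensor chi_3 = chi_5 (all other irreducibles have multiplicity 0).

Explanation: The character of a tensor product is the pointwise product (chi_5 * chi_3)(C) = chi_5(C) * chi_3(C):
  {1}: (2)*(1), {-1}: (-2)*(1), {i,-i}: (0)*(-1), {j,-j}: (0)*(1), {k,-k}: (0)*(-1)
so (chi_5 * chi_3) takes values
  {1} -> 2, {-1} -> -2, {i,-i} -> 0, {j,-j} -> 0, {k,-k} -> 0.
Now take the inner product of this character with each irreducible chi from the table, <chi_5*chi_3, chi> = (1/8) sum_C |C| (chi_5*chi_3)(C) conj(chi(C)):
  <chi_5*chi_3, chi_1> = (1/8)[1*(2)*conj(1) + 1*(-2)*conj(1) + 2*(0)*conj(1) + 2*(0)*conj(1) + 2*(0)*conj(1)]
      = (1/8)[(2) + (-2) + (0) + (0) + (0)] = 0/8 = 0
  <chi_5*chi_3, chi_2> = (1/8)[1*(2)*conj(1) + 1*(-2)*conj(1) + 2*(0)*conj(1) + 2*(0)*conj(-1) + 2*(0)*conj(-1)]
      = (1/8)[(2) + (-2) + (0) + (0) + (0)] = 0/8 = 0
  <chi_5*chi_3, chi_3> = (1/8)[1*(2)*conj(1) + 1*(-2)*conj(1) + 2*(0)*conj(-1) + 2*(0)*conj(1) + 2*(0)*conj(-1)]
      = (1/8)[(2) + (-2) + (0) + (0) + (0)] = 0/8 = 0
  <chi_5*chi_3, chi_4> = (1/8)[1*(2)*conj(1) + 1*(-2)*conj(1) + 2*(0)*conj(-1) + 2*(0)*conj(-1) + 2*(0)*conj(1)]
      = (1/8)[(2) + (-2) + (0) + (0) + (0)] = 0/8 = 0
  <chi_5*chi_3, chi_5> = (1/8)[1*(2)*conj(2) + 1*(-2)*conj(-2) + 2*(0)*conj(0) + 2*(0)*conj(0) + 2*(0)*conj(0)]
      = (1/8)[(4) + (4) + (0) + (0) + (0)] = 8/8 = 1
Hence the multiplicities are chi_5: 1. Dimension check: dim(chi_5)*dim(chi_3) = 2*1 = 2 and sum (mult * dim) = 1*2 = 2.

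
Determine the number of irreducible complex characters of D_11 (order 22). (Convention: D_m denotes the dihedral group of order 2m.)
7

The number of irreducible complex representations of a finite group equals its number of conjugacy classes. D_11 has 7 conjugacy classes ((n+3)/2 for n odd), so D_11 (order 22) has exactly 7 irreducible complex representations.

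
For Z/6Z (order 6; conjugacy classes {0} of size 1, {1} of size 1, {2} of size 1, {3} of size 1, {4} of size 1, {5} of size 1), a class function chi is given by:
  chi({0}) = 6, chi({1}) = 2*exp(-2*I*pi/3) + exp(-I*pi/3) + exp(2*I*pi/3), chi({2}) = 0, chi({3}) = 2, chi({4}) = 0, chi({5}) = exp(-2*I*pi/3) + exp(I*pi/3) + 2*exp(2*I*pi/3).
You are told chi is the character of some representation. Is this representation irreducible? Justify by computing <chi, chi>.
Not irreducible (reducible): <chi, chi> = 8 > 1.

Details: <chi, chi> = (1/|G|) sum_C |C| * |chi(C)|^2 = (1/6)[1*|6|^2 + 1*|2*exp(-2*I*pi/3) + exp(-I*pi/3) + exp(2*I*pi/3)|^2 + 1*|0|^2 + 1*|2|^2 + 1*|0|^2 + 1*|exp(-2*I*pi/3) + exp(I*pi/3) + 2*exp(2*I*pi/3)|^2]
  = (1/6)[(36) + (4) + (0) + (4) + (0) + (4)] = 48/6 = 8.
(Exp terms are combined using exp(i*s)*conj(exp(i*t)) = exp(i*(s-t)), and sums of them are collapsed using the identity that for every m > 1 the m distinct m-th roots of unity sum to 0, e.g. 1 + exp(2*I*pi/3) + exp(-2*I*pi/3) = 0.)
A character is irreducible iff <chi, chi> = 1, so this representation is reducible.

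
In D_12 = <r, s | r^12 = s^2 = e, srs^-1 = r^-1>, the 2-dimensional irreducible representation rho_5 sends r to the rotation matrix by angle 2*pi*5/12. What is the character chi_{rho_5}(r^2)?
chi_{rho_5}(r^2) = 2*cos(2*pi*5*2/12) = 1

Details: rho_5(r^2) is rotation by angle 2*pi*5*2/12, whose trace is 2*cos(2*pi*5*2/12) = 1.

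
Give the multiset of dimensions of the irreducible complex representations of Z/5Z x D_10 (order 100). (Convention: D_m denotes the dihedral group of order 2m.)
Dimensions: 1, 1, 1, 1, 1, 1, 1, 1, 1, 1, 1, 1, 1, 1, 1, 1, 1, 1, 1, 1, 2, 2, 2, 2, 2, 2, 2, 2, 2, 2, 2, 2, 2, 2, 2, 2, 2, 2, 2, 2

Argument: There are 40 irreducibles (= number of conjugacy classes). Their dimensions d_i satisfy sum d_i^2 = |G| = 100: 1 + 1 + 1 + 1 + 1 + 1 + 1 + 1 + 1 + 1 + 1 + 1 + 1 + 1 + 1 + 1 + 1 + 1 + 1 + 1 + 4 + 4 + 4 + 4 + 4 + 4 + 4 + 4 + 4 + 4 + 4 + 4 + 4 + 4 + 4 + 4 + 4 + 4 + 4 + 4 = 100. (For the product with Z/5Z: each of the 5 1-dim characters of Z/5Z tensors with each irrep of D_10, giving 5 copies of each D_10-dimension.)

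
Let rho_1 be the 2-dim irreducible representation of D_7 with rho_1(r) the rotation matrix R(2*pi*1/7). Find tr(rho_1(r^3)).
chi_{rho_1}(r^3) = 2*cos(2*pi*1*3/7) = -2*cos(pi/7)

Reasoning: rho_1(r^3) is rotation by angle 2*pi*1*3/7, whose trace is 2*cos(2*pi*1*3/7) = -2*cos(pi/7).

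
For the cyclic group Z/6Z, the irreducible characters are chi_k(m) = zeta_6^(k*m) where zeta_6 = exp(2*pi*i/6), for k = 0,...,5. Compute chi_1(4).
chi_1(4) = zeta_6^4 = exp(-2*I*pi/3)

Reasoning: chi_1(4) = zeta_6^(1*4) = zeta_6^4. Since zeta_6^6 = 1, this equals zeta_6^4 = exp(2*pi*i*4/6) = exp(-2*I*pi/3).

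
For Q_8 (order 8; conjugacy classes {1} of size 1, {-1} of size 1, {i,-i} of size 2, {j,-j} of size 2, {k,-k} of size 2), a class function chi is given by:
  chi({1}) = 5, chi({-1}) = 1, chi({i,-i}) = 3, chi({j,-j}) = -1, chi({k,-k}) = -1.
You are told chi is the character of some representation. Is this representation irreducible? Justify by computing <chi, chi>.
Not irreducible (reducible): <chi, chi> = 6 > 1.

Argument: <chi, chi> = (1/|G|) sum_C |C| * |chi(C)|^2 = (1/8)[1*|5|^2 + 1*|1|^2 + 2*|3|^2 + 2*|-1|^2 + 2*|-1|^2]
  = (1/8)[(25) + (1) + (18) + (2) + (2)] = 48/8 = 6.
A character is irreducible iff <chi, chi> = 1, so this representation is reducible.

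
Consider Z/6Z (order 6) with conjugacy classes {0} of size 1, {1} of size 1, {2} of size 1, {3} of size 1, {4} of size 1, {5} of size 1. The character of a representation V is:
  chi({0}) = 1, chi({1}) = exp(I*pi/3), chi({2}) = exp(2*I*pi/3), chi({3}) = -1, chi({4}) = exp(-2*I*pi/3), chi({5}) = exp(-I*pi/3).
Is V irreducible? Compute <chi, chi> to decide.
Irreducible: <chi, chi> = 1.

Justification: <chi, chi> = (1/|G|) sum_C |C| * |chi(C)|^2 = (1/6)[1*|1|^2 + 1*|exp(I*pi/3)|^2 + 1*|exp(2*I*pi/3)|^2 + 1*|-1|^2 + 1*|exp(-2*I*pi/3)|^2 + 1*|exp(-I*pi/3)|^2]
  = (1/6)[(1) + (1) + (1) + (1) + (1) + (1)] = 6/6 = 1.
(Exp terms are combined using exp(i*s)*conj(exp(i*t)) = exp(i*(s-t)), and sums of them are collapsed using the identity that for every m > 1 the m distinct m-th roots of unity sum to 0, e.g. 1 + exp(2*I*pi/3) + exp(-2*I*pi/3) = 0.)
A character is irreducible iff <chi, chi> = 1, so this representation is irreducible.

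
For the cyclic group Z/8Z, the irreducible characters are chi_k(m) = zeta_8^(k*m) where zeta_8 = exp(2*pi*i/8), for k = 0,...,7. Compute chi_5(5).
chi_5(5) = zeta_8^25 = exp(I*pi/4)

Solution. chi_5(5) = zeta_8^(5*5) = zeta_8^25. Since zeta_8^8 = 1, this equals zeta_8^1 = exp(2*pi*i*1/8) = exp(I*pi/4).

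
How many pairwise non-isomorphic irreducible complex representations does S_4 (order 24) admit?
5

Argument: The number of irreducible complex representations of a finite group equals its number of conjugacy classes. Conjugacy classes in S_4 correspond to cycle types, i.e. partitions of 4; there are p(4) = 5 of them, so S_4 (order 24) has exactly 5 irreducible complex representations.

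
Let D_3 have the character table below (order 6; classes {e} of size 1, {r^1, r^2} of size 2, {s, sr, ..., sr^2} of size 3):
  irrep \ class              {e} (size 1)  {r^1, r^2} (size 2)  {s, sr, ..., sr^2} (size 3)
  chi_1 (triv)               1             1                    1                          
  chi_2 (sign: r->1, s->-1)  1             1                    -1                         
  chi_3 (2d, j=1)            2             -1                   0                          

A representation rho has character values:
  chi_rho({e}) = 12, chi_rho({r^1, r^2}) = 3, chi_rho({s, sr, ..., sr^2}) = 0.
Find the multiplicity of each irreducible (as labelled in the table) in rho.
Multiplicities: chi_1: 3, chi_2: 3, chi_3: 3.

Explanation: Use <chi_rho, chi> = (1/|G|) sum_C |C| * chi_rho(C) * conj(chi(C)) with |G| = 6 for each irreducible chi in the table:
  <chi_rho, chi_1> = (1/6)[1*(12)*conj(1) + 2*(3)*conj(1) + 3*(0)*conj(1)]
      = (1/6)[(12) + (6) + (0)] = 18/6 = 3
  <chi_rho, chi_2> = (1/6)[1*(12)*conj(1) + 2*(3)*conj(1) + 3*(0)*conj(-1)]
      = (1/6)[(12) + (6) + (0)] = 18/6 = 3
  <chi_rho, chi_3> = (1/6)[1*(12)*conj(2) + 2*(3)*conj(-1) + 3*(0)*conj(0)]
      = (1/6)[(24) + (-6) + (0)] = 18/6 = 3
Dimension check: dim(rho) = sum (mult * dim) = 3*1 + 3*1 + 3*2 = 12 = chi_rho(e) = 12.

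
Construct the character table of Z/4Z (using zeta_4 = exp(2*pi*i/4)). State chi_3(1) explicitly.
Character table of Z/4Z (irreps indexed chi_0,...,chi_3 with chi_k(m) = zeta_4^(k*m), zeta_4 = exp(2*pi*i/4)):
  irrep \ class  {0} (size 1)  {1} (size 1)  {2} (size 1)  {3} (size 1)
  chi_0          1             1             1             1           
  chi_1          1             I             -1            -I          
  chi_2          1             -1            1             -1          
  chi_3          1             -I            -1            I           

Spot check: chi_3(1) = zeta_4^(3*1) = zeta_4^3 = -I.

Reasoning: Z/4Z is abelian, so all 4 irreducible complex representations are 1-dimensional. They are given by chi_k(m) = zeta_4^(k*m) for k = 0,...,3. Row orthogonality: sum_m chi_k(m) conj(chi_l(m)) = 4 * [k = l].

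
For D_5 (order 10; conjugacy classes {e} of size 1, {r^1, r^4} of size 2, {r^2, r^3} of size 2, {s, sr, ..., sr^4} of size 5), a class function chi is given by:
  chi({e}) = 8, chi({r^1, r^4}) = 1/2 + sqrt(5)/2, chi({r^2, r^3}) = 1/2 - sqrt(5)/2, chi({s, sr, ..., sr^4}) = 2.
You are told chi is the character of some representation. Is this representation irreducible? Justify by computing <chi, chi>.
Not irreducible (reducible): <chi, chi> = 9 > 1.

Justification: <chi, chi> = (1/|G|) sum_C |C| * |chi(C)|^2 = (1/10)[1*|8|^2 + 2*|1/2 + sqrt(5)/2|^2 + 2*|1/2 - sqrt(5)/2|^2 + 5*|2|^2]
  = (1/10)[(64) + (sqrt(5) + 3) + (3 - sqrt(5)) + (20)] = 90/10 = 9.
A character is irreducible iff <chi, chi> = 1, so this representation is reducible.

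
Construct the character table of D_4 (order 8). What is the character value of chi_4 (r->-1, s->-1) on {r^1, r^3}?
Conjugacy classes: {e} of size 1, {r^2} of size 1, {r^1, r^3} of size 2, {s, sr^2, ...} of size 2, {sr, sr^3, ...} of size 2.
Character table:
  irrep \ class              {e} (size 1)  {r^2} (size 1)  {r^1, r^3} (size 2)  {s, sr^2, ...} (size 2)  {sr, sr^3, ...} (size 2)
  chi_1 (triv)               1             1               1                    1                        1                       
  chi_2 (sign: r->1, s->-1)  1             1               1                    -1                       -1                      
  chi_3 (r->-1, s->1)        1             1               -1                   1                        -1                      
  chi_4 (r->-1, s->-1)       1             1               -1                   -1                       1                       
  chi_5 (2d, j=1)            2             -2              0                    0                        0                       

Spot check: chi_4 (r->-1, s->-1) on {r^1, r^3} = -1.

Argument: D_4 has order 2*4 = 8 with 5 conjugacy classes, hence 5 irreducibles. Sum of squared dims 1 + 1 + 1 + 1 + 4 = 8 = |G|. Linear characters come from the abelianisation; the 2-dimensional irreps have character r^k -> 2*cos(2*pi*j*k/4), reflections -> 0.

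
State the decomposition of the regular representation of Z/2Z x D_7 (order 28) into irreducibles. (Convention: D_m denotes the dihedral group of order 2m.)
Each irreducible V_i of dimension d_i appears with multiplicity d_i, i.e. rho_reg = (direct sum over all irreducibles V_i) d_i V_i. The irreducible dimensions for Z/2Z x D_7 are 1, 1, 1, 1, 2, 2, 2, 2, 2, 2: 4 irreducibles of dimension 1, each with multiplicity 1; 6 irreducibles of dimension 2, each with multiplicity 2. Total dimension 4*1*1 + 6*2*2 = 28 = |G|.

Proof sketch: General theorem: in the regular representation of a finite group G, each irreducible appears with multiplicity equal to its dimension. Check: dim(rho_reg) = sum d_i^2 = 1 + 1 + 1 + 1 + 4 + 4 + 4 + 4 + 4 + 4 = 28 = |G|.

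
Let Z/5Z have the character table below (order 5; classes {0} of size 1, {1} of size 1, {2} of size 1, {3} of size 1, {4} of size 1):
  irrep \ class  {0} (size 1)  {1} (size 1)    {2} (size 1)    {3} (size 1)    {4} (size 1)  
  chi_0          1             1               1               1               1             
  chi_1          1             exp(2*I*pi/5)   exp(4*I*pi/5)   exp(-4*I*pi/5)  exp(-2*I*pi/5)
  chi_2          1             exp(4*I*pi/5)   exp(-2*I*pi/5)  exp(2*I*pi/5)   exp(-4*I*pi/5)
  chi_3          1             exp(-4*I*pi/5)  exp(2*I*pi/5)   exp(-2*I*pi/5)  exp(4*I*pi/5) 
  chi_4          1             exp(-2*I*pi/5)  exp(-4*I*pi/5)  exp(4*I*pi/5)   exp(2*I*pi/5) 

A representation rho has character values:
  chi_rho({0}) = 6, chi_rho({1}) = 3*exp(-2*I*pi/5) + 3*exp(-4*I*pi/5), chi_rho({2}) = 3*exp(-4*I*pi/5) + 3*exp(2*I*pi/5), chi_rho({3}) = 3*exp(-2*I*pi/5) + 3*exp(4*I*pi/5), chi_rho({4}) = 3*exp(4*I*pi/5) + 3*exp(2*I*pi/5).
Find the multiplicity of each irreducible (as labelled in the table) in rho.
Multiplicities: chi_0: 0, chi_1: 0, chi_2: 0, chi_3: 3, chi_4: 3.

Details: Use <chi_rho, chi> = (1/|G|) sum_C |C| * chi_rho(C) * conj(chi(C)) with |G| = 5 for each irreducible chi in the table:
  <chi_rho, chi_0> = (1/5)[1*(6)*conj(1) + 1*(3*exp(-2*I*pi/5) + 3*exp(-4*I*pi/5))*conj(1) + 1*(3*exp(-4*I*pi/5) + 3*exp(2*I*pi/5))*conj(1) + 1*(3*exp(-2*I*pi/5) + 3*exp(4*I*pi/5))*conj(1) + 1*(3*exp(4*I*pi/5) + 3*exp(2*I*pi/5))*conj(1)]
      = (1/5)[(6) + (3*exp(-2*I*pi/5) + 3*exp(-4*I*pi/5)) + (3*exp(-4*I*pi/5) + 3*exp(2*I*pi/5)) + (3*exp(-2*I*pi/5) + 3*exp(4*I*pi/5)) + (3*exp(4*I*pi/5) + 3*exp(2*I*pi/5))] = 0/5 = 0
  <chi_rho, chi_1> = (1/5)[1*(6)*conj(1) + 1*(3*exp(-2*I*pi/5) + 3*exp(-4*I*pi/5))*conj(exp(2*I*pi/5)) + 1*(3*exp(-4*I*pi/5) + 3*exp(2*I*pi/5))*conj(exp(4*I*pi/5)) + 1*(3*exp(-2*I*pi/5) + 3*exp(4*I*pi/5))*conj(exp(-4*I*pi/5)) + 1*(3*exp(4*I*pi/5) + 3*exp(2*I*pi/5))*conj(exp(-2*I*pi/5))]
      = (1/5)[(6) + (3*exp(-4*I*pi/5) + 3*exp(4*I*pi/5)) + (3*exp(-2*I*pi/5) + 3*exp(2*I*pi/5)) + (3*exp(-2*I*pi/5) + 3*exp(2*I*pi/5)) + (3*exp(-4*I*pi/5) + 3*exp(4*I*pi/5))] = 0/5 = 0
  <chi_rho, chi_2> = (1/5)[1*(6)*conj(1) + 1*(3*exp(-2*I*pi/5) + 3*exp(-4*I*pi/5))*conj(exp(4*I*pi/5)) + 1*(3*exp(-4*I*pi/5) + 3*exp(2*I*pi/5))*conj(exp(-2*I*pi/5)) + 1*(3*exp(-2*I*pi/5) + 3*exp(4*I*pi/5))*conj(exp(2*I*pi/5)) + 1*(3*exp(4*I*pi/5) + 3*exp(2*I*pi/5))*conj(exp(-4*I*pi/5))]
      = (1/5)[(6) + (3*exp(4*I*pi/5) + 3*exp(2*I*pi/5)) + (3*exp(-2*I*pi/5) + 3*exp(4*I*pi/5)) + (3*exp(-4*I*pi/5) + 3*exp(2*I*pi/5)) + (3*exp(-2*I*pi/5) + 3*exp(-4*I*pi/5))] = 0/5 = 0
  <chi_rho, chi_3> = (1/5)[1*(6)*conj(1) + 1*(3*exp(-2*I*pi/5) + 3*exp(-4*I*pi/5))*conj(exp(-4*I*pi/5)) + 1*(3*exp(-4*I*pi/5) + 3*exp(2*I*pi/5))*conj(exp(2*I*pi/5)) + 1*(3*exp(-2*I*pi/5) + 3*exp(4*I*pi/5))*conj(exp(-2*I*pi/5)) + 1*(3*exp(4*I*pi/5) + 3*exp(2*I*pi/5))*conj(exp(4*I*pi/5))]
      = (1/5)[(6) + (3 + 3*exp(2*I*pi/5)) + (3 + 3*exp(4*I*pi/5)) + (3 + 3*exp(-4*I*pi/5)) + (3 + 3*exp(-2*I*pi/5))] = 15/5 = 3
  <chi_rho, chi_4> = (1/5)[1*(6)*conj(1) + 1*(3*exp(-2*I*pi/5) + 3*exp(-4*I*pi/5))*conj(exp(-2*I*pi/5)) + 1*(3*exp(-4*I*pi/5) + 3*exp(2*I*pi/5))*conj(exp(-4*I*pi/5)) + 1*(3*exp(-2*I*pi/5) + 3*exp(4*I*pi/5))*conj(exp(4*I*pi/5)) + 1*(3*exp(4*I*pi/5) + 3*exp(2*I*pi/5))*conj(exp(2*I*pi/5))]
      = (1/5)[(6) + (3 + 3*exp(-2*I*pi/5)) + (3 + 3*exp(-4*I*pi/5)) + (3 + 3*exp(4*I*pi/5)) + (3 + 3*exp(2*I*pi/5))] = 15/5 = 3
(Exp terms are combined using exp(i*s)*conj(exp(i*t)) = exp(i*(s-t)), and sums of them are collapsed using the identity that for every m > 1 the m distinct m-th roots of unity sum to 0, e.g. 1 + exp(2*I*pi/3) + exp(-2*I*pi/3) = 0.)
Dimension check: dim(rho) = sum (mult * dim) = 0*1 + 0*1 + 0*1 + 3*1 + 3*1 = 6 = chi_rho(e) = 6.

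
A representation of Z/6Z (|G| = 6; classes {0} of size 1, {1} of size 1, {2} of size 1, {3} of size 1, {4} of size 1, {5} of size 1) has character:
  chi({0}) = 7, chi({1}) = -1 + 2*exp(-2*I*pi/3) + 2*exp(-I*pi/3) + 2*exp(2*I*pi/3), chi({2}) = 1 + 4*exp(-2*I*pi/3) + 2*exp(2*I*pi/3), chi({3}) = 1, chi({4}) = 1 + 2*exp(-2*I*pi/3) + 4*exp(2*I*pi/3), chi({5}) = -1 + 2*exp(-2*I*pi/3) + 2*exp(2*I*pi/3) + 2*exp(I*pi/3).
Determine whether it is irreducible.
Not irreducible (reducible): <chi, chi> = 13 > 1.

Argument: <chi, chi> = (1/|G|) sum_C |C| * |chi(C)|^2 = (1/6)[1*|7|^2 + 1*|-1 + 2*exp(-2*I*pi/3) + 2*exp(-I*pi/3) + 2*exp(2*I*pi/3)|^2 + 1*|1 + 4*exp(-2*I*pi/3) + 2*exp(2*I*pi/3)|^2 + 1*|1|^2 + 1*|1 + 2*exp(-2*I*pi/3) + 4*exp(2*I*pi/3)|^2 + 1*|-1 + 2*exp(-2*I*pi/3) + 2*exp(2*I*pi/3) + 2*exp(I*pi/3)|^2]
  = (1/6)[(49) + (7) + (7) + (1) + (7) + (7)] = 78/6 = 13.
(Exp terms are combined using exp(i*s)*conj(exp(i*t)) = exp(i*(s-t)), and sums of them are collapsed using the identity that for every m > 1 the m distinct m-th roots of unity sum to 0, e.g. 1 + exp(2*I*pi/3) + exp(-2*I*pi/3) = 0.)
A character is irreducible iff <chi, chi> = 1, so this representation is reducible.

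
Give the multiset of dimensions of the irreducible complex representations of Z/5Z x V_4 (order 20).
Dimensions: 1, 1, 1, 1, 1, 1, 1, 1, 1, 1, 1, 1, 1, 1, 1, 1, 1, 1, 1, 1

Working: There are 20 irreducibles (= number of conjugacy classes). Their dimensions d_i satisfy sum d_i^2 = |G| = 20: 1 + 1 + 1 + 1 + 1 + 1 + 1 + 1 + 1 + 1 + 1 + 1 + 1 + 1 + 1 + 1 + 1 + 1 + 1 + 1 = 20. (For the product with Z/5Z: each of the 5 1-dim characters of Z/5Z tensors with each irrep of V_4, giving 5 copies of each V_4-dimension.)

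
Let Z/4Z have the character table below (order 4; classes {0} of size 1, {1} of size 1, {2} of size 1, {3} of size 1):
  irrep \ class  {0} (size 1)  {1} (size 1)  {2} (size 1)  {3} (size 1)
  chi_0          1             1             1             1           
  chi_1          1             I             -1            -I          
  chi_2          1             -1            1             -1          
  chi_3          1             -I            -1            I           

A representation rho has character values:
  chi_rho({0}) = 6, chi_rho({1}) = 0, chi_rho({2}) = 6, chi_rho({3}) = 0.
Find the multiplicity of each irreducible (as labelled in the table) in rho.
Multiplicities: chi_0: 3, chi_1: 0, chi_2: 3, chi_3: 0.

Details: Use <chi_rho, chi> = (1/|G|) sum_C |C| * chi_rho(C) * conj(chi(C)) with |G| = 4 for each irreducible chi in the table:
  <chi_rho, chi_0> = (1/4)[1*(6)*conj(1) + 1*(0)*conj(1) + 1*(6)*conj(1) + 1*(0)*conj(1)]
      = (1/4)[(6) + (0) + (6) + (0)] = 12/4 = 3
  <chi_rho, chi_1> = (1/4)[1*(6)*conj(1) + 1*(0)*conj(I) + 1*(6)*conj(-1) + 1*(0)*conj(-I)]
      = (1/4)[(6) + (0) + (-6) + (0)] = 0/4 = 0
  <chi_rho, chi_2> = (1/4)[1*(6)*conj(1) + 1*(0)*conj(-1) + 1*(6)*conj(1) + 1*(0)*conj(-1)]
      = (1/4)[(6) + (0) + (6) + (0)] = 12/4 = 3
  <chi_rho, chi_3> = (1/4)[1*(6)*conj(1) + 1*(0)*conj(-I) + 1*(6)*conj(-1) + 1*(0)*conj(I)]
      = (1/4)[(6) + (0) + (-6) + (0)] = 0/4 = 0
(Exp terms are combined using exp(i*s)*conj(exp(i*t)) = exp(i*(s-t)), and sums of them are collapsed using the identity that for every m > 1 the m distinct m-th roots of unity sum to 0, e.g. 1 + exp(2*I*pi/3) + exp(-2*I*pi/3) = 0.)
Dimension check: dim(rho) = sum (mult * dim) = 3*1 + 0*1 + 3*1 + 0*1 = 6 = chi_rho(e) = 6.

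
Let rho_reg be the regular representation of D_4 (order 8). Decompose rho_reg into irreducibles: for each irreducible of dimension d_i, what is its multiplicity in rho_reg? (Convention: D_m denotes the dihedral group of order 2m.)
Each irreducible V_i of dimension d_i appears with multiplicity d_i, i.e. rho_reg = (direct sum over all irreducibles V_i) d_i V_i. The irreducible dimensions for D_4 are 1, 1, 1, 1, 2: 4 irreducibles of dimension 1, each with multiplicity 1; 1 irreducible of dimension 2, with multiplicity 2. Total dimension 4*1*1 + 1*2*2 = 8 = |G|.

Working: General theorem: in the regular representation of a finite group G, each irreducible appears with multiplicity equal to its dimension. Check: dim(rho_reg) = sum d_i^2 = 1 + 1 + 1 + 1 + 4 = 8 = |G|.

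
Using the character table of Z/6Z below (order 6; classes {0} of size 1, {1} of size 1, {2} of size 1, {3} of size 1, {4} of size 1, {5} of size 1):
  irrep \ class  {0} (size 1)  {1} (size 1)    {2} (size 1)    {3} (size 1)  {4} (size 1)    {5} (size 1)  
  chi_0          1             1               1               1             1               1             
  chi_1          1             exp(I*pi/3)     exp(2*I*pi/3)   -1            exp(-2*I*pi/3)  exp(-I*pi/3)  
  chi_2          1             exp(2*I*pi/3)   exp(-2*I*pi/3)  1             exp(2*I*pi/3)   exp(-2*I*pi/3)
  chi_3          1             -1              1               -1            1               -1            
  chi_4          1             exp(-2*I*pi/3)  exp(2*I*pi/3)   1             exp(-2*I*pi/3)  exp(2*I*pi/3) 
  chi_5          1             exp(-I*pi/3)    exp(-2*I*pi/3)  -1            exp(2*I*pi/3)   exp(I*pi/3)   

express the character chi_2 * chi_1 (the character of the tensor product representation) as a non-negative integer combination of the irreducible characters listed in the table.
chi_2 tensor chi_1 = chi_3 (all other irreducibles have multiplicity 0).

Details: The character of a tensor product is the pointwise product (chi_2 * chi_1)(C) = chi_2(C) * chi_1(C):
  {0}: (1)*(1), {1}: (exp(2*I*pi/3))*(exp(I*pi/3)), {2}: (exp(-2*I*pi/3))*(exp(2*I*pi/3)), {3}: (1)*(-1), {4}: (exp(2*I*pi/3))*(exp(-2*I*pi/3)), {5}: (exp(-2*I*pi/3))*(exp(-I*pi/3))
so (chi_2 * chi_1) takes values
  {0} -> 1, {1} -> -1, {2} -> 1, {3} -> -1, {4} -> 1, {5} -> -1.
Now take the inner product of this character with each irreducible chi from the table, <chi_2*chi_1, chi> = (1/6) sum_C |C| (chi_2*chi_1)(C) conj(chi(C)):
  <chi_2*chi_1, chi_0> = (1/6)[1*(1)*conj(1) + 1*(-1)*conj(1) + 1*(1)*conj(1) + 1*(-1)*conj(1) + 1*(1)*conj(1) + 1*(-1)*conj(1)]
      = (1/6)[(1) + (-1) + (1) + (-1) + (1) + (-1)] = 0/6 = 0
  <chi_2*chi_1, chi_1> = (1/6)[1*(1)*conj(1) + 1*(-1)*conj(exp(I*pi/3)) + 1*(1)*conj(exp(2*I*pi/3)) + 1*(-1)*conj(-1) + 1*(1)*conj(exp(-2*I*pi/3)) + 1*(-1)*conj(exp(-I*pi/3))]
      = (1/6)[(1) + (-exp(-I*pi/3)) + (exp(-2*I*pi/3)) + (1) + (exp(2*I*pi/3)) + (-exp(I*pi/3))] = 0/6 = 0
  <chi_2*chi_1, chi_2> = (1/6)[1*(1)*conj(1) + 1*(-1)*conj(exp(2*I*pi/3)) + 1*(1)*conj(exp(-2*I*pi/3)) + 1*(-1)*conj(1) + 1*(1)*conj(exp(2*I*pi/3)) + 1*(-1)*conj(exp(-2*I*pi/3))]
      = (1/6)[(1) + (-exp(-2*I*pi/3)) + (exp(2*I*pi/3)) + (-1) + (exp(-2*I*pi/3)) + (-exp(2*I*pi/3))] = 0/6 = 0
  <chi_2*chi_1, chi_3> = (1/6)[1*(1)*conj(1) + 1*(-1)*conj(-1) + 1*(1)*conj(1) + 1*(-1)*conj(-1) + 1*(1)*conj(1) + 1*(-1)*conj(-1)]
      = (1/6)[(1) + (1) + (1) + (1) + (1) + (1)] = 6/6 = 1
  <chi_2*chi_1, chi_4> = (1/6)[1*(1)*conj(1) + 1*(-1)*conj(exp(-2*I*pi/3)) + 1*(1)*conj(exp(2*I*pi/3)) + 1*(-1)*conj(1) + 1*(1)*conj(exp(-2*I*pi/3)) + 1*(-1)*conj(exp(2*I*pi/3))]
      = (1/6)[(1) + (-exp(2*I*pi/3)) + (exp(-2*I*pi/3)) + (-1) + (exp(2*I*pi/3)) + (-exp(-2*I*pi/3))] = 0/6 = 0
  <chi_2*chi_1, chi_5> = (1/6)[1*(1)*conj(1) + 1*(-1)*conj(exp(-I*pi/3)) + 1*(1)*conj(exp(-2*I*pi/3)) + 1*(-1)*conj(-1) + 1*(1)*conj(exp(2*I*pi/3)) + 1*(-1)*conj(exp(I*pi/3))]
      = (1/6)[(1) + (-exp(I*pi/3)) + (exp(2*I*pi/3)) + (1) + (exp(-2*I*pi/3)) + (-exp(-I*pi/3))] = 0/6 = 0
(Exp terms are combined using exp(i*s)*conj(exp(i*t)) = exp(i*(s-t)), and sums of them are collapsed using the identity that for every m > 1 the m distinct m-th roots of unity sum to 0, e.g. 1 + exp(2*I*pi/3) + exp(-2*I*pi/3) = 0.)
Hence the multiplicities are chi_3: 1. Dimension check: dim(chi_2)*dim(chi_1) = 1*1 = 1 and sum (mult * dim) = 1*1 = 1.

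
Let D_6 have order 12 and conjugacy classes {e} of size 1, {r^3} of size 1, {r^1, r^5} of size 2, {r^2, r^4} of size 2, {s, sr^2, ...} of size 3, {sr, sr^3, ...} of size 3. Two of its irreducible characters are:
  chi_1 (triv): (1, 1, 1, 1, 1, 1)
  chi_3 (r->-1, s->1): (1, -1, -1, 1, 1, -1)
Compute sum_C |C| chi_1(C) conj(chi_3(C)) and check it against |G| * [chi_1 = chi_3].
Sum = 0; so <chi_1, chi_3> = 0 (distinct irreducibles are orthogonal).

Working: Compute term by term over conjugacy classes (|C| * chi_1(C) * conj(chi_3(C))):
  1*(1)*conj(1) + 1*(1)*conj(-1) + 2*(1)*conj(-1) + 2*(1)*conj(1) + 3*(1)*conj(1) + 3*(1)*conj(-1)
  = (1) + (-1) + (-2) + (2) + (3) + (-3)
  = 0.
Dividing by |G| = 12 gives 0/12 = 0, matching the row-orthogonality relation <chi_1, chi_3> = [chi_1 = chi_3].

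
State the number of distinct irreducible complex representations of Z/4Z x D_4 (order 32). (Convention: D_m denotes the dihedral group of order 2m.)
20

Justification: The number of irreducible complex representations of a finite group equals its number of conjugacy classes. For a direct product, #classes(G x H) = #classes(G) * #classes(H). Z/4Z has 4 classes (abelian), D_4 has 5 classes, so 4 * 5 = 20, so Z/4Z x D_4 (order 32) has exactly 20 irreducible complex representations.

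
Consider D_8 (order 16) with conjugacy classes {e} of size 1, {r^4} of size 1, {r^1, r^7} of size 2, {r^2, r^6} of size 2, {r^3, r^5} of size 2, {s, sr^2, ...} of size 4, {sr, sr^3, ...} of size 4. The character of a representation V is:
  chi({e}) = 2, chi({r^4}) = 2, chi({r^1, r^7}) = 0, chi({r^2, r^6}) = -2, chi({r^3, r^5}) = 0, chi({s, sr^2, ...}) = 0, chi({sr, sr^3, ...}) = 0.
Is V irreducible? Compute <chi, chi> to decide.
Irreducible: <chi, chi> = 1.

Explanation: <chi, chi> = (1/|G|) sum_C |C| * |chi(C)|^2 = (1/16)[1*|2|^2 + 1*|2|^2 + 2*|0|^2 + 2*|-2|^2 + 2*|0|^2 + 4*|0|^2 + 4*|0|^2]
  = (1/16)[(4) + (4) + (0) + (8) + (0) + (0) + (0)] = 16/16 = 1.
A character is irreducible iff <chi, chi> = 1, so this representation is irreducible.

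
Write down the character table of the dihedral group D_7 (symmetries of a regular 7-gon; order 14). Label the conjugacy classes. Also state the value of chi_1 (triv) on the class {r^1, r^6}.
Conjugacy classes: {e} of size 1, {r^1, r^6} of size 2, {r^2, r^5} of size 2, {r^3, r^4} of size 2, {s, sr, ..., sr^6} of size 7.
Character table:
  irrep \ class              {e} (size 1)  {r^1, r^6} (size 2)  {r^2, r^5} (size 2)  {r^3, r^4} (size 2)  {s, sr, ..., sr^6} (size 7)
  chi_1 (triv)               1             1                    1                    1                    1                          
  chi_2 (sign: r->1, s->-1)  1             1                    1                    1                    -1                         
  chi_3 (2d, j=1)            2             2*cos(2*pi/7)        -2*cos(3*pi/7)       -2*cos(pi/7)         0                          
  chi_4 (2d, j=2)            2             -2*cos(3*pi/7)       -2*cos(pi/7)         2*cos(2*pi/7)        0                          
  chi_5 (2d, j=3)            2             -2*cos(pi/7)         2*cos(2*pi/7)        -2*cos(3*pi/7)       0                          

Spot check: chi_1 (triv) on {r^1, r^6} = 1.

Working: D_7 has order 2*7 = 14 with 5 conjugacy classes, hence 5 irreducibles. Sum of squared dims 1 + 1 + 4 + 4 + 4 = 14 = |G|. Linear characters come from the abelianisation; the 2-dimensional irreps have character r^k -> 2*cos(2*pi*j*k/7), reflections -> 0.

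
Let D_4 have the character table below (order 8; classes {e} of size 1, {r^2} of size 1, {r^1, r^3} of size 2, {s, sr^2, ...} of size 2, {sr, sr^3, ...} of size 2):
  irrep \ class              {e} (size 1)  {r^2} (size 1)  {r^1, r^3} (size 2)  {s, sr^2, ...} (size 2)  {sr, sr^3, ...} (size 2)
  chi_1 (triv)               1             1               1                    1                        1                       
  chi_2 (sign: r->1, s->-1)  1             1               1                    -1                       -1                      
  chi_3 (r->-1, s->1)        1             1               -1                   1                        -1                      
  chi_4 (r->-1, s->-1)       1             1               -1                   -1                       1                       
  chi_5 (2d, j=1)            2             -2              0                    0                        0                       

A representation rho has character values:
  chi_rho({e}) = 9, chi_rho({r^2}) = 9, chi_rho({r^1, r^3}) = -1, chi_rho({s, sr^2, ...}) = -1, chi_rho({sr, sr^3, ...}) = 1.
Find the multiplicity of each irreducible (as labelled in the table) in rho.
Multiplicities: chi_1: 2, chi_2: 2, chi_3: 2, chi_4: 3, chi_5: 0.

Explanation: Use <chi_rho, chi> = (1/|G|) sum_C |C| * chi_rho(C) * conj(chi(C)) with |G| = 8 for each irreducible chi in the table:
  <chi_rho, chi_1> = (1/8)[1*(9)*conj(1) + 1*(9)*conj(1) + 2*(-1)*conj(1) + 2*(-1)*conj(1) + 2*(1)*conj(1)]
      = (1/8)[(9) + (9) + (-2) + (-2) + (2)] = 16/8 = 2
  <chi_rho, chi_2> = (1/8)[1*(9)*conj(1) + 1*(9)*conj(1) + 2*(-1)*conj(1) + 2*(-1)*conj(-1) + 2*(1)*conj(-1)]
      = (1/8)[(9) + (9) + (-2) + (2) + (-2)] = 16/8 = 2
  <chi_rho, chi_3> = (1/8)[1*(9)*conj(1) + 1*(9)*conj(1) + 2*(-1)*conj(-1) + 2*(-1)*conj(1) + 2*(1)*conj(-1)]
      = (1/8)[(9) + (9) + (2) + (-2) + (-2)] = 16/8 = 2
  <chi_rho, chi_4> = (1/8)[1*(9)*conj(1) + 1*(9)*conj(1) + 2*(-1)*conj(-1) + 2*(-1)*conj(-1) + 2*(1)*conj(1)]
      = (1/8)[(9) + (9) + (2) + (2) + (2)] = 24/8 = 3
  <chi_rho, chi_5> = (1/8)[1*(9)*conj(2) + 1*(9)*conj(-2) + 2*(-1)*conj(0) + 2*(-1)*conj(0) + 2*(1)*conj(0)]
      = (1/8)[(18) + (-18) + (0) + (0) + (0)] = 0/8 = 0
Dimension check: dim(rho) = sum (mult * dim) = 2*1 + 2*1 + 2*1 + 3*1 + 0*2 = 9 = chi_rho(e) = 9.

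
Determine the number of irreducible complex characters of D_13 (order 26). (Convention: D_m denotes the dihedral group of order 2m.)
8

Justification: The number of irreducible complex representations of a finite group equals its number of conjugacy classes. D_13 has 8 conjugacy classes ((n+3)/2 for n odd), so D_13 (order 26) has exactly 8 irreducible complex representations.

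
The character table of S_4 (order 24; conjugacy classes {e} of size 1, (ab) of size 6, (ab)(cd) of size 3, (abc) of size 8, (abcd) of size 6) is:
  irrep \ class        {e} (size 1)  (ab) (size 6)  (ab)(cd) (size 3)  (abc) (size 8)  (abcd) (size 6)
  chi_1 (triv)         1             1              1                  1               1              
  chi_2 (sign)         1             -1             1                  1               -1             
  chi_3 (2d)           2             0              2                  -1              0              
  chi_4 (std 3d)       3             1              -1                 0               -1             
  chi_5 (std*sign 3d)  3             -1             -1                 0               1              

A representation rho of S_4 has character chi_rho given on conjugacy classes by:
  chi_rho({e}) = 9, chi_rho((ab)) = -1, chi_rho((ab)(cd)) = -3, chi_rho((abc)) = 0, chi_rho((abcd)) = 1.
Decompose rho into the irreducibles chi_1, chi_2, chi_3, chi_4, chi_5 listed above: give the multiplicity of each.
Multiplicities: chi_1: 0, chi_2: 0, chi_3: 0, chi_4: 1, chi_5: 2.

Why: Use <chi_rho, chi> = (1/|G|) sum_C |C| * chi_rho(C) * conj(chi(C)) with |G| = 24 for each irreducible chi in the table:
  <chi_rho, chi_1> = (1/24)[1*(9)*conj(1) + 6*(-1)*conj(1) + 3*(-3)*conj(1) + 8*(0)*conj(1) + 6*(1)*conj(1)]
      = (1/24)[(9) + (-6) + (-9) + (0) + (6)] = 0/24 = 0
  <chi_rho, chi_2> = (1/24)[1*(9)*conj(1) + 6*(-1)*conj(-1) + 3*(-3)*conj(1) + 8*(0)*conj(1) + 6*(1)*conj(-1)]
      = (1/24)[(9) + (6) + (-9) + (0) + (-6)] = 0/24 = 0
  <chi_rho, chi_3> = (1/24)[1*(9)*conj(2) + 6*(-1)*conj(0) + 3*(-3)*conj(2) + 8*(0)*conj(-1) + 6*(1)*conj(0)]
      = (1/24)[(18) + (0) + (-18) + (0) + (0)] = 0/24 = 0
  <chi_rho, chi_4> = (1/24)[1*(9)*conj(3) + 6*(-1)*conj(1) + 3*(-3)*conj(-1) + 8*(0)*conj(0) + 6*(1)*conj(-1)]
      = (1/24)[(27) + (-6) + (9) + (0) + (-6)] = 24/24 = 1
  <chi_rho, chi_5> = (1/24)[1*(9)*conj(3) + 6*(-1)*conj(-1) + 3*(-3)*conj(-1) + 8*(0)*conj(0) + 6*(1)*conj(1)]
      = (1/24)[(27) + (6) + (9) + (0) + (6)] = 48/24 = 2
Dimension check: dim(rho) = sum (mult * dim) = 0*1 + 0*1 + 0*2 + 1*3 + 2*3 = 9 = chi_rho(e) = 9.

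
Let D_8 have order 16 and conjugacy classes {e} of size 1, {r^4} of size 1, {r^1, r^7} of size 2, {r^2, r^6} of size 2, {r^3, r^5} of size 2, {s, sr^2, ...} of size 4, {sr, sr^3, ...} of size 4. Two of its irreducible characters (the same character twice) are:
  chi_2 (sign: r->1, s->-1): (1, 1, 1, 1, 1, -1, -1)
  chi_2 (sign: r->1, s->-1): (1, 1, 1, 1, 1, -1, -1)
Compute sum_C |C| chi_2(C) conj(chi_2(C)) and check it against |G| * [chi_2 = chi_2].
Sum = 16 = |G| = 16; so <chi_2, chi_2> = 1 (norm-1 confirms irreducibility).

Proof sketch: Compute term by term over conjugacy classes (|C| * chi_2(C) * conj(chi_2(C))):
  1*(1)*conj(1) + 1*(1)*conj(1) + 2*(1)*conj(1) + 2*(1)*conj(1) + 2*(1)*conj(1) + 4*(-1)*conj(-1) + 4*(-1)*conj(-1)
  = (1) + (1) + (2) + (2) + (2) + (4) + (4)
  = 16.
Dividing by |G| = 16 gives 16/16 = 1, matching the row-orthogonality relation <chi_2, chi_2> = [chi_2 = chi_2].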